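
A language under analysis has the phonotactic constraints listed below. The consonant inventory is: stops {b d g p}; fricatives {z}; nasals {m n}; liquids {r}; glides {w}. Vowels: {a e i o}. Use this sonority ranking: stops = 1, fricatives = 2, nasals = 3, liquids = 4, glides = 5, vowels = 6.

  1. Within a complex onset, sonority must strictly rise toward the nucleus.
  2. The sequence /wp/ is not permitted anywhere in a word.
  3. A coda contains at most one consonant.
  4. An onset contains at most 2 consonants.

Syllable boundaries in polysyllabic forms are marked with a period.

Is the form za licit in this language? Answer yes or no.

yes

za — σ1 onset /z/, coda /∅/ ok → licit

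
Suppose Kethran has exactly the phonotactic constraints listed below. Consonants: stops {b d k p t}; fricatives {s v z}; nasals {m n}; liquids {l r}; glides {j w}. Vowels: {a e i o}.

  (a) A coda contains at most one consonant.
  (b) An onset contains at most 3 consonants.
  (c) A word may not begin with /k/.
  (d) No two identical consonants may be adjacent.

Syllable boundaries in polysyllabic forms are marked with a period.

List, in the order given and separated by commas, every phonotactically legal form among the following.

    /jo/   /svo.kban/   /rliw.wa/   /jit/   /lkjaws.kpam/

/jo/, /svo.kban/, /jit/

/jo/ — σ1 onset /j/, coda /∅/ ok → phonotactically legal
/svo.kban/ — σ1 onset /sv/ (2C), coda /∅/ ok; σ2 onset /kb/ (2C), coda /n/ ok → phonotactically legal
/rliw.wa/ — violates constraint (d): adjacent identical consonants /ww/ → phonotactically illegal
/jit/ — σ1 onset /j/, coda /t/ ok → phonotactically legal
/lkjaws.kpam/ — violates constraint (a): syllable 1 coda /ws/ has 2 consonants (> 1) → phonotactically illegal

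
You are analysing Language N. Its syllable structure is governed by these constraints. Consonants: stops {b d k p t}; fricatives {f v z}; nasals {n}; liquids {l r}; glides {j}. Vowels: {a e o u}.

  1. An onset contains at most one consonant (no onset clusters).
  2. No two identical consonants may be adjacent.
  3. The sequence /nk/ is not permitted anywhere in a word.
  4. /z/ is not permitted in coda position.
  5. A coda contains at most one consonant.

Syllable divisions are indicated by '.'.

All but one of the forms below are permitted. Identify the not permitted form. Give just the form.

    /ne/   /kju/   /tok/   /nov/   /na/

/ne/ — σ1 onset /n/, coda /∅/ ok → permitted
/kju/ — violates constraint 1: syllable 1 onset /kj/ has 2 consonants (> 1) → not permitted
/tok/ — σ1 onset /t/, coda /k/ ok → permitted
/nov/ — σ1 onset /n/, coda /v/ ok → permitted
/na/ — σ1 onset /n/, coda /∅/ ok → permitted

/kju/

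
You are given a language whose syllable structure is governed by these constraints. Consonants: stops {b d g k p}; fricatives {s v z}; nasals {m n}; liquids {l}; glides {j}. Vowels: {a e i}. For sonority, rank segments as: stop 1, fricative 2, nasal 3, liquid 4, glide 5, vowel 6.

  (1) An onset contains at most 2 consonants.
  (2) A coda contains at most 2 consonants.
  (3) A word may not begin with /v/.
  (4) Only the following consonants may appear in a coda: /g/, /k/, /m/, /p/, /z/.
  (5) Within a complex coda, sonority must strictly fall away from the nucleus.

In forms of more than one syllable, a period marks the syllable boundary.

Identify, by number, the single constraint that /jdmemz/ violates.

/jdmemz/: syllable 1 onset /jdm/ has 3 consonants (> 2).
This is a violation of constraint 1: "An onset contains at most 2 consonants."
The remaining constraints (2, 3, 4, 5) are satisfied.

1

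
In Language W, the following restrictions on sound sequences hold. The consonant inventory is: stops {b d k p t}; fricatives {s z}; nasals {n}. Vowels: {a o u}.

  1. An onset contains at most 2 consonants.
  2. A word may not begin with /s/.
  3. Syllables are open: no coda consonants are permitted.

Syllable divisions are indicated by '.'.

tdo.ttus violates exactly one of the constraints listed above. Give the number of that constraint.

tdo.ttus: syllable 2 coda /s/ has 1 consonant (> 0).
This is a violation of constraint 3: "Syllables are open: no coda consonants are permitted."
The remaining constraints (1, 2) are satisfied.

3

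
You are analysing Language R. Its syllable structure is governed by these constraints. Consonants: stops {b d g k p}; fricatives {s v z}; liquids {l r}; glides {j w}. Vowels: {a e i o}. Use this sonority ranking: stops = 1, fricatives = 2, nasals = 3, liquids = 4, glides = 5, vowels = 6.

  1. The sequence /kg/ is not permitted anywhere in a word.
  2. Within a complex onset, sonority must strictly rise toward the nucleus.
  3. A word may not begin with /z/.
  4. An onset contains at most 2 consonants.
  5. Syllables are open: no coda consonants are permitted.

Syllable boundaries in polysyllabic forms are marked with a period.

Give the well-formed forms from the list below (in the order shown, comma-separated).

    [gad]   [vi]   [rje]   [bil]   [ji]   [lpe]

[gad] — violates constraint 5: syllable 1 coda /d/ has 1 consonant (> 0) → ill-formed
[vi] — σ1 onset /v/, coda /∅/ ok → well-formed
[rje] — σ1 onset /rj/ (4→5 rises), coda /∅/ ok → well-formed
[bil] — violates constraint 5: syllable 1 coda /l/ has 1 consonant (> 0) → ill-formed
[ji] — σ1 onset /j/, coda /∅/ ok → well-formed
[lpe] — violates constraint 2: syllable 1 onset /lp/: /l/ (liquid, 4) → /p/ (stop, 1) does not rise → ill-formed

[vi], [rje], [ji]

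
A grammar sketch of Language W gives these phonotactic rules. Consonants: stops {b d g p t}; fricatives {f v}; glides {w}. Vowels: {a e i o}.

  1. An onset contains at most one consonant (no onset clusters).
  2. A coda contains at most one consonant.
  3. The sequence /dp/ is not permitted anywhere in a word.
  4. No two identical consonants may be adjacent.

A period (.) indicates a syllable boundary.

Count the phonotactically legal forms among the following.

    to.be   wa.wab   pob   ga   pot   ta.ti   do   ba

to.be — σ1 onset /t/, coda /∅/ ok; σ2 onset /b/, coda /∅/ ok → phonotactically legal
wa.wab — σ1 onset /w/, coda /∅/ ok; σ2 onset /w/, coda /b/ ok → phonotactically legal
pob — σ1 onset /p/, coda /b/ ok → phonotactically legal
ga — σ1 onset /g/, coda /∅/ ok → phonotactically legal
pot — σ1 onset /p/, coda /t/ ok → phonotactically legal
ta.ti — σ1 onset /t/, coda /∅/ ok; σ2 onset /t/, coda /∅/ ok → phonotactically legal
do — σ1 onset /d/, coda /∅/ ok → phonotactically legal
ba — σ1 onset /b/, coda /∅/ ok → phonotactically legal
Phonotactically legal: to.be, wa.wab, pob, ga, pot, ta.ti, do, ba → 8.

8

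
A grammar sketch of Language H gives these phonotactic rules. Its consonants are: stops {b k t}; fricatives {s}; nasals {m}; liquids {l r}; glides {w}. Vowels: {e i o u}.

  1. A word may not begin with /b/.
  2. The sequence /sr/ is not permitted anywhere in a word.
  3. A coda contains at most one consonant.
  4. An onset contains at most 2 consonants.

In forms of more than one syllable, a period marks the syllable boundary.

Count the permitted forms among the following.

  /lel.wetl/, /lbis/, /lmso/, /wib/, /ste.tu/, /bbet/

/lel.wetl/ — violates constraint 3: syllable 2 coda /tl/ has 2 consonants (> 1) → not permitted
/lbis/ — σ1 onset /lb/ (2C), coda /s/ ok → permitted
/lmso/ — violates constraint 4: syllable 1 onset /lms/ has 3 consonants (> 2) → not permitted
/wib/ — σ1 onset /w/, coda /b/ ok → permitted
/ste.tu/ — σ1 onset /st/ (2C), coda /∅/ ok; σ2 onset /t/, coda /∅/ ok → permitted
/bbet/ — violates constraint 1: word begins with /b/ → not permitted
Permitted: /lbis/, /wib/, /ste.tu/ → 3.

3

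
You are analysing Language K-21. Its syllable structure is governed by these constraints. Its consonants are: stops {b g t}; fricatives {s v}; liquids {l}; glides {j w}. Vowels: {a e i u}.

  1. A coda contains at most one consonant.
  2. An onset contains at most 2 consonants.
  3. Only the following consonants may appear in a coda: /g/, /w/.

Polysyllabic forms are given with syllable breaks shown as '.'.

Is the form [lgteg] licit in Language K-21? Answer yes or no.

no

[lgteg] — violates constraint 2: syllable 1 onset /lgt/ has 3 consonants (> 2) → illicit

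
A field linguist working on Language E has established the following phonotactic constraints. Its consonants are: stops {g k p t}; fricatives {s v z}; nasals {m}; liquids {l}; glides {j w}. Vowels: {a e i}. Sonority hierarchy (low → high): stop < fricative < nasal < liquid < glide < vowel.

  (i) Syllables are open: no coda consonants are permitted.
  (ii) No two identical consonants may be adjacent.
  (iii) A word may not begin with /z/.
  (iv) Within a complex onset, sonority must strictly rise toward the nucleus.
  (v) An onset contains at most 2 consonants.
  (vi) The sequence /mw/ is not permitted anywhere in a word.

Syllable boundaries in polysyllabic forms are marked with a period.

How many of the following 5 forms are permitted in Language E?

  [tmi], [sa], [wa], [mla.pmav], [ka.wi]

4

[tmi] — σ1 onset /tm/ (1→3 rises), coda /∅/ ok → permitted
[sa] — σ1 onset /s/, coda /∅/ ok → permitted
[wa] — σ1 onset /w/, coda /∅/ ok → permitted
[mla.pmav] — violates constraint (i): syllable 2 coda /v/ has 1 consonant (> 0) → not permitted
[ka.wi] — σ1 onset /k/, coda /∅/ ok; σ2 onset /w/, coda /∅/ ok → permitted
Permitted: [tmi], [sa], [wa], [ka.wi] → 4.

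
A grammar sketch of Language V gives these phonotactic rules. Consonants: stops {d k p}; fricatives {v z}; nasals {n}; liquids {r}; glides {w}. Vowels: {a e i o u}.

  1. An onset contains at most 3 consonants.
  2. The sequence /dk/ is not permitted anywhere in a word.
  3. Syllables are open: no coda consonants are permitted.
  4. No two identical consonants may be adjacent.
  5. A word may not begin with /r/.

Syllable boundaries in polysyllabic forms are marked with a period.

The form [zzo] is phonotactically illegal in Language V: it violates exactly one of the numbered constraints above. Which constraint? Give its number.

[zzo]: adjacent identical consonants /zz/.
This is a violation of constraint 4: "No two identical consonants may be adjacent."
The remaining constraints (1, 2, 3, 5) are satisfied.

4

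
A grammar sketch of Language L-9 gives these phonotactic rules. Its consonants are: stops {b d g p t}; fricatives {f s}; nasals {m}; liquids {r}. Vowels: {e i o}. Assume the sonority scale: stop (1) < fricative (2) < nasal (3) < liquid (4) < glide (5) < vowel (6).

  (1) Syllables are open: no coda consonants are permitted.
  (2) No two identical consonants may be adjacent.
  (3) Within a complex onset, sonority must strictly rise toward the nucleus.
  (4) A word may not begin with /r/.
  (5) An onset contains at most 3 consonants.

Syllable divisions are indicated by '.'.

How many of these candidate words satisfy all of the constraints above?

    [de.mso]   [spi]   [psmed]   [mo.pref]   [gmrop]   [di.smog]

0

[de.mso] — violates constraint 3: syllable 2 onset /ms/: /m/ (nasal, 3) → /s/ (fricative, 2) does not rise → not permitted
[spi] — violates constraint 3: syllable 1 onset /sp/: /s/ (fricative, 2) → /p/ (stop, 1) does not rise → not permitted
[psmed] — violates constraint 1: syllable 1 coda /d/ has 1 consonant (> 0) → not permitted
[mo.pref] — violates constraint 1: syllable 2 coda /f/ has 1 consonant (> 0) → not permitted
[gmrop] — violates constraint 1: syllable 1 coda /p/ has 1 consonant (> 0) → not permitted
[di.smog] — violates constraint 1: syllable 2 coda /g/ has 1 consonant (> 0) → not permitted
No form is permitted → 0.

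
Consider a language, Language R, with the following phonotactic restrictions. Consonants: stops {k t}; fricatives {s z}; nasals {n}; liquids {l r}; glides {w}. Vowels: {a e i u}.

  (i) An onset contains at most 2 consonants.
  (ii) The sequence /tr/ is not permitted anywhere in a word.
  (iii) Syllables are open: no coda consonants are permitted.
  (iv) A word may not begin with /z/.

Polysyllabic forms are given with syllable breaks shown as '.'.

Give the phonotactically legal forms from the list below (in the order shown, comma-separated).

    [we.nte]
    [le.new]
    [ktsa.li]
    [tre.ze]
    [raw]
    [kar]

[we.nte] — σ1 onset /w/, coda /∅/ ok; σ2 onset /nt/ (2C), coda /∅/ ok → phonotactically legal
[le.new] — violates constraint (iii): syllable 2 coda /w/ has 1 consonant (> 0) → phonotactically illegal
[ktsa.li] — violates constraint (i): syllable 1 onset /kts/ has 3 consonants (> 2) → phonotactically illegal
[tre.ze] — violates constraint (ii): contains banned sequence /tr/ → phonotactically illegal
[raw] — violates constraint (iii): syllable 1 coda /w/ has 1 consonant (> 0) → phonotactically illegal
[kar] — violates constraint (iii): syllable 1 coda /r/ has 1 consonant (> 0) → phonotactically illegal

[we.nte]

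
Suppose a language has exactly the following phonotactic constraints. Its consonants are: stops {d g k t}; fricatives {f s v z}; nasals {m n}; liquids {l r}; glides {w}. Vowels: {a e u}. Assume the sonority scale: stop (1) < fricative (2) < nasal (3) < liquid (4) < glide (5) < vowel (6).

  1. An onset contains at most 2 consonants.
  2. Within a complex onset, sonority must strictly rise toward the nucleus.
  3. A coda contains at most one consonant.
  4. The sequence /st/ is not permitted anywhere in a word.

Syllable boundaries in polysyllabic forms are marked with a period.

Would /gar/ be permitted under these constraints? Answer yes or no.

yes

/gar/ — σ1 onset /g/, coda /r/ ok → permitted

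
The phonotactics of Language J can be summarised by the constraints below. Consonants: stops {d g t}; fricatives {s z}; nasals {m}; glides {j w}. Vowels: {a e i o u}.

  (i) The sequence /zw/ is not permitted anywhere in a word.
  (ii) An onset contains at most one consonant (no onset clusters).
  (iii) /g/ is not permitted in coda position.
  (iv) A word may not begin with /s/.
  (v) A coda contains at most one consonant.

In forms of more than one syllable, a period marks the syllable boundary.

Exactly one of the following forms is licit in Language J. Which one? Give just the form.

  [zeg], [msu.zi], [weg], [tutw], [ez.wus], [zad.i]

[zad.i]

[zeg] — violates constraint (iii): syllable 1 coda contains /g/ → illicit
[msu.zi] — violates constraint (ii): syllable 1 onset /ms/ has 2 consonants (> 1) → illicit
[weg] — violates constraint (iii): syllable 1 coda contains /g/ → illicit
[tutw] — violates constraint (v): syllable 1 coda /tw/ has 2 consonants (> 1) → illicit
[ez.wus] — violates constraint (i): contains banned sequence /zw/ → illicit
[zad.i] — σ1 onset /z/, coda /d/ ok; σ2 onset /∅/, coda /∅/ ok → licit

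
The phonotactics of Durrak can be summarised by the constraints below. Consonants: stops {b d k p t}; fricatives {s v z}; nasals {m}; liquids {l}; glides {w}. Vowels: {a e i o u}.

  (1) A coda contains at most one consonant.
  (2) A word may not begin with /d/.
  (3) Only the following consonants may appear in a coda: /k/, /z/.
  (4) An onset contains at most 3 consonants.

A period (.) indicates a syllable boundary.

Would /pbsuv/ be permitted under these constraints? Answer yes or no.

no

/pbsuv/ — violates constraint 3: syllable 1 coda contains /v/, which is not a licensed coda consonant → not permitted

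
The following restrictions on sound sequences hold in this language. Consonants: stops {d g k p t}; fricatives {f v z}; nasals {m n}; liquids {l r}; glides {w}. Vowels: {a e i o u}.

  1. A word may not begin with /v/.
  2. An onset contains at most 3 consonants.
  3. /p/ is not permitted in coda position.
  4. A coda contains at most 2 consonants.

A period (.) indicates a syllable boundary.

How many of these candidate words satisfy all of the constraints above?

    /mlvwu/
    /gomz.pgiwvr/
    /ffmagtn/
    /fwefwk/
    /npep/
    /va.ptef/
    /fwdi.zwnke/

/mlvwu/ — violates constraint 2: syllable 1 onset /mlvw/ has 4 consonants (> 3) → ill-formed
/gomz.pgiwvr/ — violates constraint 4: syllable 2 coda /wvr/ has 3 consonants (> 2) → ill-formed
/ffmagtn/ — violates constraint 4: syllable 1 coda /gtn/ has 3 consonants (> 2) → ill-formed
/fwefwk/ — violates constraint 4: syllable 1 coda /fwk/ has 3 consonants (> 2) → ill-formed
/npep/ — violates constraint 3: syllable 1 coda contains /p/ → ill-formed
/va.ptef/ — violates constraint 1: word begins with /v/ → ill-formed
/fwdi.zwnke/ — violates constraint 2: syllable 2 onset /zwnk/ has 4 consonants (> 3) → ill-formed
No form is well-formed → 0.

0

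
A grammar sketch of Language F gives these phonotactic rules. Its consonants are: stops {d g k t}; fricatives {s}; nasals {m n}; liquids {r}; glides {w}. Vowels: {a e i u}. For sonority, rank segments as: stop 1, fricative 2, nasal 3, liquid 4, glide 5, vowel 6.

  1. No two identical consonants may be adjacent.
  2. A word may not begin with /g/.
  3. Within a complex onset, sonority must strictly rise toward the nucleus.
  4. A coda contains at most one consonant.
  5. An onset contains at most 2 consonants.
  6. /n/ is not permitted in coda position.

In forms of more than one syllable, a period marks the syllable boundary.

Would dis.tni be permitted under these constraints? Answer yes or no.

yes

dis.tni — σ1 onset /d/, coda /s/ ok; σ2 onset /tn/ (1→3 rises), coda /∅/ ok → permitted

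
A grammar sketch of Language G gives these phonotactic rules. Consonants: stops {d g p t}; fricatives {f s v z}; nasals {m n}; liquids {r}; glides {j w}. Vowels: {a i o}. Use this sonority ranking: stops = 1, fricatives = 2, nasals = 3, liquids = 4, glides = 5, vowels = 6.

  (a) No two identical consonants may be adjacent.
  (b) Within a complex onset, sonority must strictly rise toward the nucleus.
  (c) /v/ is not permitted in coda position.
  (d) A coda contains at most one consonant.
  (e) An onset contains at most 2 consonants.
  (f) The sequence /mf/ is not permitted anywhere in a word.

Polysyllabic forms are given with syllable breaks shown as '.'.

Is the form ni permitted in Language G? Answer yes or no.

ni — σ1 onset /n/, coda /∅/ ok → permitted

yes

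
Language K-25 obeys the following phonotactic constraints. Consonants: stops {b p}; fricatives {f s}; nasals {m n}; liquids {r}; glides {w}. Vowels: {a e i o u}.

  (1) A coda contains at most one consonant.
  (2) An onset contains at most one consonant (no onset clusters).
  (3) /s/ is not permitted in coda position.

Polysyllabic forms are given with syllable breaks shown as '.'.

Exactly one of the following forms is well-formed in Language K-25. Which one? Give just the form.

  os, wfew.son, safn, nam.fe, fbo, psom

nam.fe

os — violates constraint 3: syllable 1 coda contains /s/ → ill-formed
wfew.son — violates constraint 2: syllable 1 onset /wf/ has 2 consonants (> 1) → ill-formed
safn — violates constraint 1: syllable 1 coda /fn/ has 2 consonants (> 1) → ill-formed
nam.fe — σ1 onset /n/, coda /m/ ok; σ2 onset /f/, coda /∅/ ok → well-formed
fbo — violates constraint 2: syllable 1 onset /fb/ has 2 consonants (> 1) → ill-formed
psom — violates constraint 2: syllable 1 onset /ps/ has 2 consonants (> 1) → ill-formed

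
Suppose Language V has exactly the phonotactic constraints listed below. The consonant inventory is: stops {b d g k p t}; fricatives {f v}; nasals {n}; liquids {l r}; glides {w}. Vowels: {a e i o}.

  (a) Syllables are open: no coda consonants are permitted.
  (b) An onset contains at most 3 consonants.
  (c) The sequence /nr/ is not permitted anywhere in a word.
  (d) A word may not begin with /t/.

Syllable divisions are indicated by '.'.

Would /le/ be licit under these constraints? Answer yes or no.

yes

/le/ — σ1 onset /l/, coda /∅/ ok → licit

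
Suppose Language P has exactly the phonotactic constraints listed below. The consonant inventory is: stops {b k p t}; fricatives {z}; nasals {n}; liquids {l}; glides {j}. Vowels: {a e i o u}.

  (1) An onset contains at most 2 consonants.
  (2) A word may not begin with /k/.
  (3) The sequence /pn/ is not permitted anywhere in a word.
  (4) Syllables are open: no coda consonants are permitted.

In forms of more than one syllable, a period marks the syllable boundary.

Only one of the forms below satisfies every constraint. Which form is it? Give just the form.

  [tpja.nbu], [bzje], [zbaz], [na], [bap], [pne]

[na]

[tpja.nbu] — violates constraint 1: syllable 1 onset /tpj/ has 3 consonants (> 2) → phonotactically illegal
[bzje] — violates constraint 1: syllable 1 onset /bzj/ has 3 consonants (> 2) → phonotactically illegal
[zbaz] — violates constraint 4: syllable 1 coda /z/ has 1 consonant (> 0) → phonotactically illegal
[na] — σ1 onset /n/, coda /∅/ ok → phonotactically legal
[bap] — violates constraint 4: syllable 1 coda /p/ has 1 consonant (> 0) → phonotactically illegal
[pne] — violates constraint 3: contains banned sequence /pn/ → phonotactically illegal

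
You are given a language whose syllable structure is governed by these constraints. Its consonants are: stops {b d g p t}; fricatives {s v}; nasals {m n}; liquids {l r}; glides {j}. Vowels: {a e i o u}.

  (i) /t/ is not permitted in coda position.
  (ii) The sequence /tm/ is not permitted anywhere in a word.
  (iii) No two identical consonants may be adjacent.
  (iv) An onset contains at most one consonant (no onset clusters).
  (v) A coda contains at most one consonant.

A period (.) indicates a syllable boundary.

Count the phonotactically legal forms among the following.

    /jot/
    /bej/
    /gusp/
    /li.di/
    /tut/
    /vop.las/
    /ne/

4

/jot/ — violates constraint (i): syllable 1 coda contains /t/ → phonotactically illegal
/bej/ — σ1 onset /b/, coda /j/ ok → phonotactically legal
/gusp/ — violates constraint (v): syllable 1 coda /sp/ has 2 consonants (> 1) → phonotactically illegal
/li.di/ — σ1 onset /l/, coda /∅/ ok; σ2 onset /d/, coda /∅/ ok → phonotactically legal
/tut/ — violates constraint (i): syllable 1 coda contains /t/ → phonotactically illegal
/vop.las/ — σ1 onset /v/, coda /p/ ok; σ2 onset /l/, coda /s/ ok → phonotactically legal
/ne/ — σ1 onset /n/, coda /∅/ ok → phonotactically legal
Phonotactically legal: /bej/, /li.di/, /vop.las/, /ne/ → 4.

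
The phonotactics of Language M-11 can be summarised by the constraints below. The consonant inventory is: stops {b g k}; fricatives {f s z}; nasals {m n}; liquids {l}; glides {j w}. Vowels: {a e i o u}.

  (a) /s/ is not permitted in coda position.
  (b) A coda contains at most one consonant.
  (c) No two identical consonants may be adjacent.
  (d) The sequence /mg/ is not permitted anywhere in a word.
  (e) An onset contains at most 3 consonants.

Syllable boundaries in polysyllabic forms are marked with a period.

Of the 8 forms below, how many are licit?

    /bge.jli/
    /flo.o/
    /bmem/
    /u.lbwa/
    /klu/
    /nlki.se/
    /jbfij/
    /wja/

8

/bge.jli/ — σ1 onset /bg/ (2C), coda /∅/ ok; σ2 onset /jl/ (2C), coda /∅/ ok → licit
/flo.o/ — σ1 onset /fl/ (2C), coda /∅/ ok; σ2 onset /∅/, coda /∅/ ok → licit
/bmem/ — σ1 onset /bm/ (2C), coda /m/ ok → licit
/u.lbwa/ — σ1 onset /∅/, coda /∅/ ok; σ2 onset /lbw/ (3C), coda /∅/ ok → licit
/klu/ — σ1 onset /kl/ (2C), coda /∅/ ok → licit
/nlki.se/ — σ1 onset /nlk/ (3C), coda /∅/ ok; σ2 onset /s/, coda /∅/ ok → licit
/jbfij/ — σ1 onset /jbf/ (3C), coda /j/ ok → licit
/wja/ — σ1 onset /wj/ (2C), coda /∅/ ok → licit
Licit: /bge.jli/, /flo.o/, /bmem/, /u.lbwa/, /klu/, /nlki.se/, /jbfij/, /wja/ → 8.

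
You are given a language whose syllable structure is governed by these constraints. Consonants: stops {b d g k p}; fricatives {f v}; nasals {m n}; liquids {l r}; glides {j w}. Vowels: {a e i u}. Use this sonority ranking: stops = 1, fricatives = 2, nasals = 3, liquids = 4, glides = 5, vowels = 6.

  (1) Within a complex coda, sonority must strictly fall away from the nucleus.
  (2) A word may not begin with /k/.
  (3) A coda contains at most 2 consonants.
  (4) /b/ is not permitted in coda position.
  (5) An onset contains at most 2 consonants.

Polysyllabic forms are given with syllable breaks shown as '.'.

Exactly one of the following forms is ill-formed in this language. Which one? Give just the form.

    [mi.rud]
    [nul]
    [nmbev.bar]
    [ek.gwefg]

[mi.rud] — σ1 onset /m/, coda /∅/ ok; σ2 onset /r/, coda /d/ ok → well-formed
[nul] — σ1 onset /n/, coda /l/ ok → well-formed
[nmbev.bar] — violates constraint 5: syllable 1 onset /nmb/ has 3 consonants (> 2) → ill-formed
[ek.gwefg] — σ1 onset /∅/, coda /k/ ok; σ2 onset /gw/ (2C), coda /fg/ (2→1 falls) ok → well-formed

[nmbev.bar]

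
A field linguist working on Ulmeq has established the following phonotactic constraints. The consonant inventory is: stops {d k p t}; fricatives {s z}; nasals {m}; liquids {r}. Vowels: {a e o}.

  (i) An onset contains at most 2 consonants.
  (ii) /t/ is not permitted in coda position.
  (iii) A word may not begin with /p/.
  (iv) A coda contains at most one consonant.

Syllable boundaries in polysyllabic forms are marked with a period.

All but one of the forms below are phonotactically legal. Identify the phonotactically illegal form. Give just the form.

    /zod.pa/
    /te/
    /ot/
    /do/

/ot/

/zod.pa/ — σ1 onset /z/, coda /d/ ok; σ2 onset /p/, coda /∅/ ok → phonotactically legal
/te/ — σ1 onset /t/, coda /∅/ ok → phonotactically legal
/ot/ — violates constraint (ii): syllable 1 coda contains /t/ → phonotactically illegal
/do/ — σ1 onset /d/, coda /∅/ ok → phonotactically legal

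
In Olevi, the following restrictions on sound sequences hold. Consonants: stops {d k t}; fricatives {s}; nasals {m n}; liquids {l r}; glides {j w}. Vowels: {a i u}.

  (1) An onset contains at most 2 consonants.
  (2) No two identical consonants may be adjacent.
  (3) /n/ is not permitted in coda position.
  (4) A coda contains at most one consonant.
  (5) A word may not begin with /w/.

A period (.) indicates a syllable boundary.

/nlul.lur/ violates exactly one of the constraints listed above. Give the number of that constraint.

2

/nlul.lur/: adjacent identical consonants /ll/.
This is a violation of constraint 2: "No two identical consonants may be adjacent."
The remaining constraints (1, 3, 4, 5) are satisfied.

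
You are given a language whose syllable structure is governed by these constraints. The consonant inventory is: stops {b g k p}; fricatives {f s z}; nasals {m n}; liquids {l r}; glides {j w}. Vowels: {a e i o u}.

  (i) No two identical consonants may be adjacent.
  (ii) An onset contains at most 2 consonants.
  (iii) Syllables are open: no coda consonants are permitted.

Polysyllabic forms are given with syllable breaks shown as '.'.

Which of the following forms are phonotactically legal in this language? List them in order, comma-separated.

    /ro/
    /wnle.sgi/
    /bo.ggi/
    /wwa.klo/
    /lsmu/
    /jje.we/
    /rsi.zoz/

/ro/

/ro/ — σ1 onset /r/, coda /∅/ ok → phonotactically legal
/wnle.sgi/ — violates constraint (ii): syllable 1 onset /wnl/ has 3 consonants (> 2) → phonotactically illegal
/bo.ggi/ — violates constraint (i): adjacent identical consonants /gg/ → phonotactically illegal
/wwa.klo/ — violates constraint (i): adjacent identical consonants /ww/ → phonotactically illegal
/lsmu/ — violates constraint (ii): syllable 1 onset /lsm/ has 3 consonants (> 2) → phonotactically illegal
/jje.we/ — violates constraint (i): adjacent identical consonants /jj/ → phonotactically illegal
/rsi.zoz/ — violates constraint (iii): syllable 2 coda /z/ has 1 consonant (> 0) → phonotactically illegal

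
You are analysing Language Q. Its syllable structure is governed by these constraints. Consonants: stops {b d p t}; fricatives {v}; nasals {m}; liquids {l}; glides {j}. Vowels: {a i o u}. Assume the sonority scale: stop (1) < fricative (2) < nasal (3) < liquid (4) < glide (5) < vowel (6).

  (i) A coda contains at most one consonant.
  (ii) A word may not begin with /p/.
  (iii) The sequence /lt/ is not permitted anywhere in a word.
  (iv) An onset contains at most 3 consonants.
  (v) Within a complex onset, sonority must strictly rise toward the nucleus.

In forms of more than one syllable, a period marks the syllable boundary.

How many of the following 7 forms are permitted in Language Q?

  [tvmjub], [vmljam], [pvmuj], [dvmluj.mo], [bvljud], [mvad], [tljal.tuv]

0

[tvmjub] — violates constraint (iv): syllable 1 onset /tvmj/ has 4 consonants (> 3) → not permitted
[vmljam] — violates constraint (iv): syllable 1 onset /vmlj/ has 4 consonants (> 3) → not permitted
[pvmuj] — violates constraint (ii): word begins with /p/ → not permitted
[dvmluj.mo] — violates constraint (iv): syllable 1 onset /dvml/ has 4 consonants (> 3) → not permitted
[bvljud] — violates constraint (iv): syllable 1 onset /bvlj/ has 4 consonants (> 3) → not permitted
[mvad] — violates constraint (v): syllable 1 onset /mv/: /m/ (nasal, 3) → /v/ (fricative, 2) does not rise → not permitted
[tljal.tuv] — violates constraint (iii): contains banned sequence /lt/ → not permitted
No form is permitted → 0.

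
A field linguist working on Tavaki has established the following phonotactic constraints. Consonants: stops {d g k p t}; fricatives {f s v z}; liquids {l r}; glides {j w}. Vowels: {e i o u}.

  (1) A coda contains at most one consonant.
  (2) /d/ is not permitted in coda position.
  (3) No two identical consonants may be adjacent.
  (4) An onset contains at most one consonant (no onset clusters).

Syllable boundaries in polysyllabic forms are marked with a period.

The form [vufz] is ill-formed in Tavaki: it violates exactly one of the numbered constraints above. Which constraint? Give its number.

1

[vufz]: syllable 1 coda /fz/ has 2 consonants (> 1).
This is a violation of constraint 1: "A coda contains at most one consonant."
The remaining constraints (2, 3, 4) are satisfied.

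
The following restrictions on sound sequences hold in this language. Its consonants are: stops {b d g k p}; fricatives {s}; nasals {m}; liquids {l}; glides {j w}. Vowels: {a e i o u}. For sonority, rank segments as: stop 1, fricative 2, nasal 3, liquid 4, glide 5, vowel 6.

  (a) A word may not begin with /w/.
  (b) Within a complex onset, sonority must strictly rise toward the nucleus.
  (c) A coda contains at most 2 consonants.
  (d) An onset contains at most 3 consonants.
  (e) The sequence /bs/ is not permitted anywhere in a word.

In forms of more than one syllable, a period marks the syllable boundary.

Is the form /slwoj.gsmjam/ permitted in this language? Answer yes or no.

/slwoj.gsmjam/ — violates constraint (d): syllable 2 onset /gsmj/ has 4 consonants (> 3) → not permitted

no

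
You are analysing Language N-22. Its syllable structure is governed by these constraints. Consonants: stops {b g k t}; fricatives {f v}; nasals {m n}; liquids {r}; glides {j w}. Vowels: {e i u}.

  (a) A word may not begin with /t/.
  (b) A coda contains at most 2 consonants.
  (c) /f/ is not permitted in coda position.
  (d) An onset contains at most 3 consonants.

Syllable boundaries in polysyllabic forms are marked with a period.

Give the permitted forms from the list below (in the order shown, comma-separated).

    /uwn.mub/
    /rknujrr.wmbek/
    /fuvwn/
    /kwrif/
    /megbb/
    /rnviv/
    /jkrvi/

/uwn.mub/, /rnviv/

/uwn.mub/ — σ1 onset /∅/, coda /wn/ (2C) ok; σ2 onset /m/, coda /b/ ok → permitted
/rknujrr.wmbek/ — violates constraint (b): syllable 1 coda /jrr/ has 3 consonants (> 2) → not permitted
/fuvwn/ — violates constraint (b): syllable 1 coda /vwn/ has 3 consonants (> 2) → not permitted
/kwrif/ — violates constraint (c): syllable 1 coda contains /f/ → not permitted
/megbb/ — violates constraint (b): syllable 1 coda /gbb/ has 3 consonants (> 2) → not permitted
/rnviv/ — σ1 onset /rnv/ (3C), coda /v/ ok → permitted
/jkrvi/ — violates constraint (d): syllable 1 onset /jkrv/ has 4 consonants (> 3) → not permitted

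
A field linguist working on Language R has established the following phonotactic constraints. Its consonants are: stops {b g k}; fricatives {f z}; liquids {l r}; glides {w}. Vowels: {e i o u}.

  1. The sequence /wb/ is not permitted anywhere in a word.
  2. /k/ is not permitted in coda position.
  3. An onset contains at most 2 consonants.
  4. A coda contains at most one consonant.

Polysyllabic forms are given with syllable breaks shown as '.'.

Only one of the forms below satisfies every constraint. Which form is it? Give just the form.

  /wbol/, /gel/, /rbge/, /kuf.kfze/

/wbol/ — violates constraint 1: contains banned sequence /wb/ → not permitted
/gel/ — σ1 onset /g/, coda /l/ ok → permitted
/rbge/ — violates constraint 3: syllable 1 onset /rbg/ has 3 consonants (> 2) → not permitted
/kuf.kfze/ — violates constraint 3: syllable 2 onset /kfz/ has 3 consonants (> 2) → not permitted

/gel/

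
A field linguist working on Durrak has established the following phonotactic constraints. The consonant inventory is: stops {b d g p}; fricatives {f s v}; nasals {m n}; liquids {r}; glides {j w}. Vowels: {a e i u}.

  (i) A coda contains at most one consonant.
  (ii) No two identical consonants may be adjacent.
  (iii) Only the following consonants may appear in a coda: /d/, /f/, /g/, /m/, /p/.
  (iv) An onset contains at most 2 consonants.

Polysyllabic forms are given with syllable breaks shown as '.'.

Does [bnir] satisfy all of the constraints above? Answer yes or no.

[bnir] — violates constraint (iii): syllable 1 coda contains /r/, which is not a licensed coda consonant → ill-formed

no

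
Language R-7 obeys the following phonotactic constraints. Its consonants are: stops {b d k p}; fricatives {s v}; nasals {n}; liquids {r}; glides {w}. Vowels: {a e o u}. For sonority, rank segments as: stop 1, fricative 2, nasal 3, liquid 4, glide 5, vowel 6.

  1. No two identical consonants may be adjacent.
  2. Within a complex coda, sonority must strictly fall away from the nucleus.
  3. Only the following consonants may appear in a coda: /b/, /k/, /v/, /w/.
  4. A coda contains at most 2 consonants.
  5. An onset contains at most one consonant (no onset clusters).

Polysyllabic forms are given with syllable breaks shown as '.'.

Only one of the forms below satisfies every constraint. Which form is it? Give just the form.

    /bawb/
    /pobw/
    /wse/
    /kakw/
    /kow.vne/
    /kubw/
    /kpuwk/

/bawb/ — σ1 onset /b/, coda /wb/ (5→1 falls) ok → well-formed
/pobw/ — violates constraint 2: syllable 1 coda /bw/: /b/ (stop, 1) → /w/ (glide, 5) does not fall → ill-formed
/wse/ — violates constraint 5: syllable 1 onset /ws/ has 2 consonants (> 1) → ill-formed
/kakw/ — violates constraint 2: syllable 1 coda /kw/: /k/ (stop, 1) → /w/ (glide, 5) does not fall → ill-formed
/kow.vne/ — violates constraint 5: syllable 2 onset /vn/ has 2 consonants (> 1) → ill-formed
/kubw/ — violates constraint 2: syllable 1 coda /bw/: /b/ (stop, 1) → /w/ (glide, 5) does not fall → ill-formed
/kpuwk/ — violates constraint 5: syllable 1 onset /kp/ has 2 consonants (> 1) → ill-formed

/bawb/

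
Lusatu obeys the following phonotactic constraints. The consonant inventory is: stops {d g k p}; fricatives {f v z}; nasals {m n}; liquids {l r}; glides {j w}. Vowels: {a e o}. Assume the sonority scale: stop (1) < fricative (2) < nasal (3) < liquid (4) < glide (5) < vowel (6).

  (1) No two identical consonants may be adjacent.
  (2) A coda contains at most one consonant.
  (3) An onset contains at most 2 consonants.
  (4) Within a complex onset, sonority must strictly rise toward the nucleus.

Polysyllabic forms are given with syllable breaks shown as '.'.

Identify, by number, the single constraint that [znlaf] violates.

[znlaf]: syllable 1 onset /znl/ has 3 consonants (> 2).
This is a violation of constraint 3: "An onset contains at most 2 consonants."
The remaining constraints (1, 2, 4) are satisfied.

3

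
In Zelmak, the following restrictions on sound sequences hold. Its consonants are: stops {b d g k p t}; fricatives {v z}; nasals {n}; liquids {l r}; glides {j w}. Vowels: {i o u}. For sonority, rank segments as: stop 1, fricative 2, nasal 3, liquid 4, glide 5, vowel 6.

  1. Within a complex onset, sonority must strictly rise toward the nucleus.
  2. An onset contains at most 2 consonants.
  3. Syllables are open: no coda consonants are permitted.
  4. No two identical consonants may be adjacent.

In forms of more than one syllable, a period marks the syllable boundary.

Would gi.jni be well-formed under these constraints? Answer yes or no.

gi.jni — violates constraint 1: syllable 2 onset /jn/: /j/ (glide, 5) → /n/ (nasal, 3) does not rise → ill-formed

no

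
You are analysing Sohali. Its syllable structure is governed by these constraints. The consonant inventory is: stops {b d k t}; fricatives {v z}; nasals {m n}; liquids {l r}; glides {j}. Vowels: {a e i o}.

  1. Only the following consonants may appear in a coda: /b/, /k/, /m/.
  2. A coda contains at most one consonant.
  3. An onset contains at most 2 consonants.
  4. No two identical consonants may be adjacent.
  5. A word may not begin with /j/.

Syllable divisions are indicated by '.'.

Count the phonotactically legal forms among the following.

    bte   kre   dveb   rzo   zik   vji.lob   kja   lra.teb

8

bte — σ1 onset /bt/ (2C), coda /∅/ ok → phonotactically legal
kre — σ1 onset /kr/ (2C), coda /∅/ ok → phonotactically legal
dveb — σ1 onset /dv/ (2C), coda /b/ ok → phonotactically legal
rzo — σ1 onset /rz/ (2C), coda /∅/ ok → phonotactically legal
zik — σ1 onset /z/, coda /k/ ok → phonotactically legal
vji.lob — σ1 onset /vj/ (2C), coda /∅/ ok; σ2 onset /l/, coda /b/ ok → phonotactically legal
kja — σ1 onset /kj/ (2C), coda /∅/ ok → phonotactically legal
lra.teb — σ1 onset /lr/ (2C), coda /∅/ ok; σ2 onset /t/, coda /b/ ok → phonotactically legal
Phonotactically legal: bte, kre, dveb, rzo, zik, vji.lob, kja, lra.teb → 8.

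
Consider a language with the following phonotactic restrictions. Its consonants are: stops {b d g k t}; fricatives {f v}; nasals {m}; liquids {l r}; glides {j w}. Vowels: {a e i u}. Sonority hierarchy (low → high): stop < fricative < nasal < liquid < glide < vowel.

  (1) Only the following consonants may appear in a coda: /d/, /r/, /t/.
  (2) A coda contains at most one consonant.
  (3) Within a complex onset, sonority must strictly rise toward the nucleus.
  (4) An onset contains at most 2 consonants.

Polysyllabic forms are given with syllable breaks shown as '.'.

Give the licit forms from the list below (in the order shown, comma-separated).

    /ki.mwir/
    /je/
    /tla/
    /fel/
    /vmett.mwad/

/ki.mwir/, /je/, /tla/

/ki.mwir/ — σ1 onset /k/, coda /∅/ ok; σ2 onset /mw/ (3→5 rises), coda /r/ ok → licit
/je/ — σ1 onset /j/, coda /∅/ ok → licit
/tla/ — σ1 onset /tl/ (1→4 rises), coda /∅/ ok → licit
/fel/ — violates constraint 1: syllable 1 coda contains /l/, which is not a licensed coda consonant → illicit
/vmett.mwad/ — violates constraint 2: syllable 1 coda /tt/ has 2 consonants (> 1) → illicit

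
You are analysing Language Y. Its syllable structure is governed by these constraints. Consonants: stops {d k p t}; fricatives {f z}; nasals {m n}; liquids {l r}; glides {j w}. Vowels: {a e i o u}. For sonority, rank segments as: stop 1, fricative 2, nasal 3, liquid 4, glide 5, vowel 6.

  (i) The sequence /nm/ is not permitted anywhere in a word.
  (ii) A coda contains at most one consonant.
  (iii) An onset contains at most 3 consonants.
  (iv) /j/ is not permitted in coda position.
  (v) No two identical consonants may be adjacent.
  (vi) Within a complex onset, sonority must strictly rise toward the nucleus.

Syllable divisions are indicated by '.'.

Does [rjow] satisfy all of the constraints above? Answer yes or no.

yes

[rjow] — σ1 onset /rj/ (4→5 rises), coda /w/ ok → permitted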